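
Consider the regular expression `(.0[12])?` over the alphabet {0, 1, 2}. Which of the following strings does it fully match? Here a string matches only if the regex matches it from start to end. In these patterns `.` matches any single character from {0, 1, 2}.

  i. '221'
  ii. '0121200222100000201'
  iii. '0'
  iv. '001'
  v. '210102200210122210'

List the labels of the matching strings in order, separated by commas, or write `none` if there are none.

iv

i → no match
ii → no match
iii → no match
iv → match
v → no match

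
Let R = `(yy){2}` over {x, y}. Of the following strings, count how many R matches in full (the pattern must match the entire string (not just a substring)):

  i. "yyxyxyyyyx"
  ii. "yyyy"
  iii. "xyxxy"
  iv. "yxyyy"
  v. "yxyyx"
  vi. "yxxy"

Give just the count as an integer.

1

i → no match — must end with "yy"
ii → match
iii → no match — must start with "yy"
iv → no match — must start with "yy"
v → no match — must start with "yy"
vi → no match — must start with "yy"
Total matched: 1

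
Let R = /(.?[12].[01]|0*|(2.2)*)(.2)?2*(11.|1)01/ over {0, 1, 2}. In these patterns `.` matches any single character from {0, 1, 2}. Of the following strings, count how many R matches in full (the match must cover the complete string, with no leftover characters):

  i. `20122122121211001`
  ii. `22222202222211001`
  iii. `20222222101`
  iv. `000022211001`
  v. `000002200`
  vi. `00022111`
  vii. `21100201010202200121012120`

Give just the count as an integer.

3

i → no match
ii → match
iii. `20222222101` → match
iv. `000022211001` → match
v. `000002200` → no match — must end with `01`
vi. `00022111` → no match — must end with `01`
vii → no match — must end with `01`
Total matched: 3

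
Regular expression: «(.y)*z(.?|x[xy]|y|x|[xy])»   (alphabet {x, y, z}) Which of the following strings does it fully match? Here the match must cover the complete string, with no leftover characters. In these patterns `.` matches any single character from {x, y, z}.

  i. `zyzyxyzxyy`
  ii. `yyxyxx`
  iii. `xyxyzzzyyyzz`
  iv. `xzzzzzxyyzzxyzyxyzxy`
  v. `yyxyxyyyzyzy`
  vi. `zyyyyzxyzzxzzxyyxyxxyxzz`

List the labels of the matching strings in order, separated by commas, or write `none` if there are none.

i → no match
ii → no match
iii → no match
iv → no match
v → match
vi → no match

v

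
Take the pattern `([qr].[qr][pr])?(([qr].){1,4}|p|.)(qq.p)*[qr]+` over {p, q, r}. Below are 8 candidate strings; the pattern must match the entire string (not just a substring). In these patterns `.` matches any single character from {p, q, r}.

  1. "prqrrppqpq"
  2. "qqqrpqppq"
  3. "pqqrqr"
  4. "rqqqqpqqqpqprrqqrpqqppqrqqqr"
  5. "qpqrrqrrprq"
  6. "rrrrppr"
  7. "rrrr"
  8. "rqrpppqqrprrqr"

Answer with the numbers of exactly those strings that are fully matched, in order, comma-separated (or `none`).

1. "prqrrppqpq" → no match
2. "qqqrpqppq" → no match
3. "pqqrqr" → match
4 → no match
5. "qpqrrqrrprq" → no match
6. "rrrrppr" → no match
7. "rrrr" → match
8 → no match

3, 7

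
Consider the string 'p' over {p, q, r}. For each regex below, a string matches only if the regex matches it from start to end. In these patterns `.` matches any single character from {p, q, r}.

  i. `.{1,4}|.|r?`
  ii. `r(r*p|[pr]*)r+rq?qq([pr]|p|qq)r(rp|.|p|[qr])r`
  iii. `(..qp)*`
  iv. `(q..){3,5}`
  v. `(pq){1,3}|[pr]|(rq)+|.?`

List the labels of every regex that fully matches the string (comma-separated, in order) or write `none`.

i → match
ii → no match — must start with 'r'
iii → no match
iv → no match — must start with 'q'
v → match

i, v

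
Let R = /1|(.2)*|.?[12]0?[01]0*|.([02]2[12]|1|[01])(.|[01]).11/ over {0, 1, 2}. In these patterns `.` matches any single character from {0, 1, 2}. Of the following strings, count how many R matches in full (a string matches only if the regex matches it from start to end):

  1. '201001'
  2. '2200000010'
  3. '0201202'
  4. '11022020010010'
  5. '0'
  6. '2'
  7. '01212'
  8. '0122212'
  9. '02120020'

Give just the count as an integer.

1 → no match
2 → no match
3 → no match
4 → no match
5 → no match
6 → no match
7 → no match
8 → no match
9 → no match
Total matched: 0

0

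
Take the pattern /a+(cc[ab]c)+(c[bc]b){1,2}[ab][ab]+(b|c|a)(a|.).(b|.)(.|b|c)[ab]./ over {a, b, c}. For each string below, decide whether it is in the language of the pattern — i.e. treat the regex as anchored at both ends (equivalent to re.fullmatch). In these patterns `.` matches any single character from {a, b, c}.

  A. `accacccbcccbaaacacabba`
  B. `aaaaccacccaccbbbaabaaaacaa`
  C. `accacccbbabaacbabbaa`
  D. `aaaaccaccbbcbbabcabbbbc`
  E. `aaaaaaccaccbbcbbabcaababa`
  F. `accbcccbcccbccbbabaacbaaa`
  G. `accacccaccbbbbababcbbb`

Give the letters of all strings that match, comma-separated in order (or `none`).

A, B, C, D, E, F, G

A → match
B → match
C → match
D → match
E → match
F → match
G → match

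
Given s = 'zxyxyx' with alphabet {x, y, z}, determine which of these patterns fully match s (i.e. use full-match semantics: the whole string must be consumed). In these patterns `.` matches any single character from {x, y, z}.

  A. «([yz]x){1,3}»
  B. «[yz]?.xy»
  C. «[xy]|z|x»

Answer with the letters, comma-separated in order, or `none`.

A → match
B → no match — must end with 'xy'
C → no match

A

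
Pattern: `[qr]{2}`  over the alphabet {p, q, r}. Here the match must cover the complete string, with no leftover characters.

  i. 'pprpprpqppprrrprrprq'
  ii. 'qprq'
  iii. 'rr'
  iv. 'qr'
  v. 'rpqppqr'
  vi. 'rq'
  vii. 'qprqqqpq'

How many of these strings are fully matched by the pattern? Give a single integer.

3

i → no match
ii → no match
iii → match
iv → match
v → no match
vi → match
vii → no match
Total matched: 3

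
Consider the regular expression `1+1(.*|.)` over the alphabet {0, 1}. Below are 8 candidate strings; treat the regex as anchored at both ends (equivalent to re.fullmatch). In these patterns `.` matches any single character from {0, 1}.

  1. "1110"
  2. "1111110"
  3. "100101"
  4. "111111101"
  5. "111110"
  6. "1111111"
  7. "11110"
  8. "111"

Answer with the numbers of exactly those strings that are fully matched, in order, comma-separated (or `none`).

1, 2, 4, 5, 6, 7, 8

1 → match
2 → match
3 → no match
4 → match
5 → match
6 → match
7 → match
8 → match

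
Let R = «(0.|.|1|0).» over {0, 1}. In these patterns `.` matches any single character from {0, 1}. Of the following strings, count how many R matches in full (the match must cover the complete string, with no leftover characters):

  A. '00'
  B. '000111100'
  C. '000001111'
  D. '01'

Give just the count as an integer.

2

A → match
B → no match
C → no match
D → match
Total matched: 2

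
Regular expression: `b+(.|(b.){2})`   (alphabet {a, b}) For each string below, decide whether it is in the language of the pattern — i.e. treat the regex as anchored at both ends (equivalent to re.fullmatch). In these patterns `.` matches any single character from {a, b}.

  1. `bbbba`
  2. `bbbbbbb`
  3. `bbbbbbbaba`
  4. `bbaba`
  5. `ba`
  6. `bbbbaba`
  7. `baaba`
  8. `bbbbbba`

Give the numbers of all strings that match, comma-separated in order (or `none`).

1. `bbbba` → match
2. `bbbbbbb` → match
3. `bbbbbbbaba` → match
4. `bbaba` → match
5. `ba` → match
6. `bbbbaba` → match
7. `baaba` → no match
8. `bbbbbba` → match

1, 2, 3, 4, 5, 6, 8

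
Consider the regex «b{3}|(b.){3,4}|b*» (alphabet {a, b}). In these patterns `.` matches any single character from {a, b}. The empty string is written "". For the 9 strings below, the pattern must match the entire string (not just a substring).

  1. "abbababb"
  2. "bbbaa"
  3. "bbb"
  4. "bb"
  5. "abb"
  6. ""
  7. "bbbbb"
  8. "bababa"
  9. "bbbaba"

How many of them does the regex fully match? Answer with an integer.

1 → no match
2 → no match
3 → match
4 → match
5 → no match
6 → match
7 → match
8 → match
9 → match
Total matched: 6

6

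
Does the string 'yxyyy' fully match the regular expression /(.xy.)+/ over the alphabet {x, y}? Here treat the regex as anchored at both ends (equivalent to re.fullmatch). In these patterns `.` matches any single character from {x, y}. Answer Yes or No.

No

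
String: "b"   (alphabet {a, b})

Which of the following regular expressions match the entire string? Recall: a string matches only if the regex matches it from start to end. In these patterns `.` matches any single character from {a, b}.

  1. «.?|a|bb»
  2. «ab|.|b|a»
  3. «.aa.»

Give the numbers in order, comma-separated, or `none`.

1 → match
2 → match
3 → no match

1, 2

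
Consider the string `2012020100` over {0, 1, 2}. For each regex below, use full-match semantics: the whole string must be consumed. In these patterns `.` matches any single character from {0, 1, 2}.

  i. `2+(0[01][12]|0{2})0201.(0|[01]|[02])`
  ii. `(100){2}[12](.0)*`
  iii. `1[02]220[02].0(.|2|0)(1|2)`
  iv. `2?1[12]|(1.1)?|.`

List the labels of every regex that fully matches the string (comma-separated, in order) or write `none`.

i

i → match
ii → no match — must start with `100`
iii → no match — must start with `1`
iv → no match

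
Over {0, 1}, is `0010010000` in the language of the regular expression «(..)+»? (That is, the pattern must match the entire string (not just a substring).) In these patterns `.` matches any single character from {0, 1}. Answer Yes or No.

Yes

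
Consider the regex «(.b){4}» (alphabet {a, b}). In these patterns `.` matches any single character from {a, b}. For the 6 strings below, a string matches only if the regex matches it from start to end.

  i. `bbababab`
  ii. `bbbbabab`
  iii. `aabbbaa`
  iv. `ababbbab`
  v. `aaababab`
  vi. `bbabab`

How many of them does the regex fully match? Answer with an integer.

3

i → match
ii → match
iii → no match — must end with `b`
iv → match
v → no match
vi → no match
Total matched: 3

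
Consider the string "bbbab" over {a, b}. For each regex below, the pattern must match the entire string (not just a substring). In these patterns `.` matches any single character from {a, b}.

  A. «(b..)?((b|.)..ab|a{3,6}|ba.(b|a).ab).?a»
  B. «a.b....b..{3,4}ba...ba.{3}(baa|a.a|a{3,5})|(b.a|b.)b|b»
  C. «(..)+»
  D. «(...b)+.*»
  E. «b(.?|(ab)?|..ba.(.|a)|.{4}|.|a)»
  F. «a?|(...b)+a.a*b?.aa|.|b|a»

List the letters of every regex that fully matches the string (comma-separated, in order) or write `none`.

A → no match — must end with "a"
B → no match
C → no match
D → no match
E → match
F → no match

E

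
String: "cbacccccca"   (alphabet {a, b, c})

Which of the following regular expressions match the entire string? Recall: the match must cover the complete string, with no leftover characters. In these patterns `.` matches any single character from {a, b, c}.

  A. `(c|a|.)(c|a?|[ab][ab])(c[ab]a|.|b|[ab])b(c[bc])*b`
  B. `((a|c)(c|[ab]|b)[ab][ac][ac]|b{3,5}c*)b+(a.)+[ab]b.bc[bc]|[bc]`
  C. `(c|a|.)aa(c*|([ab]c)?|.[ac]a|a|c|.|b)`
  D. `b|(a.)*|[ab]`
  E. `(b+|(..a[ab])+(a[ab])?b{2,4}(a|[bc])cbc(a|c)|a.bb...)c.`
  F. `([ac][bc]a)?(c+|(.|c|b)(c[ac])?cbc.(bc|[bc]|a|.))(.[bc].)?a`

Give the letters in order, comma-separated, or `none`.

F

A → no match — must end with "b"
B → no match
C → no match
D → no match
E → no match
F → match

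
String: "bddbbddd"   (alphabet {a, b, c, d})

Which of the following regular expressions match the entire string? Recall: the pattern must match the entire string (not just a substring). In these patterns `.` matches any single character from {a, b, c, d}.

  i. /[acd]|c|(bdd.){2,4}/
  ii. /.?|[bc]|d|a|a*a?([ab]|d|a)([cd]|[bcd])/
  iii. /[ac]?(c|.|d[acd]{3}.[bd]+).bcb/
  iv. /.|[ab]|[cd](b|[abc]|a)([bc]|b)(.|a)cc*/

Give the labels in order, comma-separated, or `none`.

i

i → match
ii → no match
iii → no match — must end with "bcb"
iv → no match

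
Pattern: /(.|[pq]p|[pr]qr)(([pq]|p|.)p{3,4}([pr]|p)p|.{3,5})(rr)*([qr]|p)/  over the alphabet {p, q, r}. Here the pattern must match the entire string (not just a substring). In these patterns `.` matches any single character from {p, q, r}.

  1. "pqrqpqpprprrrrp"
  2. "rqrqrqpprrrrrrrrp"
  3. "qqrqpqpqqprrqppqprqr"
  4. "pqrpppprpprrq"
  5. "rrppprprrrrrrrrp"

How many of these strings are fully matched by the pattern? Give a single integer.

2

1 → no match
2 → match
3 → no match
4 → no match
5 → match
Total matched: 2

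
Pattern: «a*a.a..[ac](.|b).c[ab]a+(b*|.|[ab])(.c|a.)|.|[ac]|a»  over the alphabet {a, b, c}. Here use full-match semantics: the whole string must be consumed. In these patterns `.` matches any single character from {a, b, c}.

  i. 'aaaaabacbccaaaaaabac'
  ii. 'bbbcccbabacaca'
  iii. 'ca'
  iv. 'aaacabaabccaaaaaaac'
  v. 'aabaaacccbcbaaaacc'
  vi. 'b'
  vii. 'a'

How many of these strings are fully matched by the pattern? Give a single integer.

4

i → match
ii → no match
iii → no match
iv → match
v → no match
vi → match
vii → match
Total matched: 4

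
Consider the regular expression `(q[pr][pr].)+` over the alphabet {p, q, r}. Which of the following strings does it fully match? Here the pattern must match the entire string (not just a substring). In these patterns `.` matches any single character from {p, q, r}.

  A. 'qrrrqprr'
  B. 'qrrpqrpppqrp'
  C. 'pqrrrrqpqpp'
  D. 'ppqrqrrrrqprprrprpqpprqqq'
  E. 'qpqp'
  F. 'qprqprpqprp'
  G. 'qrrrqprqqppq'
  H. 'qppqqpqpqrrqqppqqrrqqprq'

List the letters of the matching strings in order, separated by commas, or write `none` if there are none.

A, G

A → match
B → no match
C → no match — must start with 'q'
D → no match — must start with 'q'
E → no match
F → no match
G → match
H → no match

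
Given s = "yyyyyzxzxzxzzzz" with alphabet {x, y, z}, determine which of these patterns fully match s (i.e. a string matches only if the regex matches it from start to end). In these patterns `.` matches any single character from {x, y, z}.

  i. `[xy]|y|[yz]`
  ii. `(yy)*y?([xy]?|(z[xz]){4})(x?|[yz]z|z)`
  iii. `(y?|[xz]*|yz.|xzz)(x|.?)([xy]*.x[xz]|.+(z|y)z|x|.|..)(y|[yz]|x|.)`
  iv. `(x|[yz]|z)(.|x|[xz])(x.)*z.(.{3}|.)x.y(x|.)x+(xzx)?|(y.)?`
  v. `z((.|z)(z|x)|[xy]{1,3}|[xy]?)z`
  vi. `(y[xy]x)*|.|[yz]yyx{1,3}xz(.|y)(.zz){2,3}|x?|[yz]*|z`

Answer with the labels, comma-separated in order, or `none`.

ii, iii

i → no match
ii → match
iii → match
iv → no match
v → no match — must start with "z"
vi → no match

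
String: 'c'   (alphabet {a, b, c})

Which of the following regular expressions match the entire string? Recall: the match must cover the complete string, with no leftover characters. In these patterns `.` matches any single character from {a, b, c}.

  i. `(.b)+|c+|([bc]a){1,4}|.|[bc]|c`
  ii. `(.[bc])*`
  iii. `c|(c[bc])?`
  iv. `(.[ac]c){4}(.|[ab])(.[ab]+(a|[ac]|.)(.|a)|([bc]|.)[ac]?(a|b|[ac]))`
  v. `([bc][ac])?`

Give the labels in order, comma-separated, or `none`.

i, iii

i → match
ii → no match
iii → match
iv → no match
v → no match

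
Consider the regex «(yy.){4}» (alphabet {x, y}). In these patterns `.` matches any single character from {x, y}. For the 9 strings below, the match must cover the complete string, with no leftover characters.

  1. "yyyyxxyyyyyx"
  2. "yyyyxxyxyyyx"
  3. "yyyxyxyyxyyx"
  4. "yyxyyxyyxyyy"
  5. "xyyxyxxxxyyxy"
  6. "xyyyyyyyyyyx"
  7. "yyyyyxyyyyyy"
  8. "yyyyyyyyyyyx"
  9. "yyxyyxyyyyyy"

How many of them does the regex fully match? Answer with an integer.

1 → no match
2 → no match
3 → no match
4 → match
5 → no match — must start with "yy"
6 → no match — must start with "yy"
7 → match
8 → match
9 → match
Total matched: 4

4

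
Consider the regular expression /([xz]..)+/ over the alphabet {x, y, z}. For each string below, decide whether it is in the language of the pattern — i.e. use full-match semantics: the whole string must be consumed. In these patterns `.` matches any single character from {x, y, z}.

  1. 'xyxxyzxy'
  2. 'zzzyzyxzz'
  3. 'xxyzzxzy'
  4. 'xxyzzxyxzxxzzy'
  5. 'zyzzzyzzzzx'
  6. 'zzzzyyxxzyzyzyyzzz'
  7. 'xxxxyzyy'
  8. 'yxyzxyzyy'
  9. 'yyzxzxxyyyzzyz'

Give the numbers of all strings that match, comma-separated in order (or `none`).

none

1 → no match
2 → no match
3 → no match
4 → no match
5 → no match
6 → no match
7 → no match
8 → no match
9 → no match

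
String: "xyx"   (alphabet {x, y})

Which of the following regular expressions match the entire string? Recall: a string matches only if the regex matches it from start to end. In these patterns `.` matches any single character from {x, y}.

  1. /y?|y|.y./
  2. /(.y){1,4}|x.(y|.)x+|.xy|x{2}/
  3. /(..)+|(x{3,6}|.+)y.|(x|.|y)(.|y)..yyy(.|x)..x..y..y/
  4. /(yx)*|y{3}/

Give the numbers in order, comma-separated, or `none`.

1, 3

1 → match
2 → no match
3 → match
4 → no match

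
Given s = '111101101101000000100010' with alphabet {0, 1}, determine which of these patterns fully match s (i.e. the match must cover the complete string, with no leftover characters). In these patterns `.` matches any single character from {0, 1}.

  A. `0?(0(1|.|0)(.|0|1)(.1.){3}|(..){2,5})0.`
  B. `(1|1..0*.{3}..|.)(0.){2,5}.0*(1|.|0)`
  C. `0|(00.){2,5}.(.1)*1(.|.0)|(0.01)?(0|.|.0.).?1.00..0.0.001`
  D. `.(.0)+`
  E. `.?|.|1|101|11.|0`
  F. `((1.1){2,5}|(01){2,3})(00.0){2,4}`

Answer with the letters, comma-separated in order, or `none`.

A → no match
B → no match
C → no match
D → no match
E → no match
F → match

F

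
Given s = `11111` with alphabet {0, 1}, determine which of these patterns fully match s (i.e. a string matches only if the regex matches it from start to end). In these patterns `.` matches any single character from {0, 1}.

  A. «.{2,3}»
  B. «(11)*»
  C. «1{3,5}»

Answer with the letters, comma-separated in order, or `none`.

A → no match
B → no match
C → match

C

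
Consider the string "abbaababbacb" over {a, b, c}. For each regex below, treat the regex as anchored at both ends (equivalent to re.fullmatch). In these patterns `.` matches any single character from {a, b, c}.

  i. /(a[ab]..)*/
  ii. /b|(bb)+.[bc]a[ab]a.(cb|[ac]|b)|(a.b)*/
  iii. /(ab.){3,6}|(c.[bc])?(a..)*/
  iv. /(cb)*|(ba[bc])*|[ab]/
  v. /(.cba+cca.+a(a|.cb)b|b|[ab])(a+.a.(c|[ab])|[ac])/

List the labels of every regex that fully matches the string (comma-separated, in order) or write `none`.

i → no match
ii → match
iii → match
iv → no match
v → no match

ii, iii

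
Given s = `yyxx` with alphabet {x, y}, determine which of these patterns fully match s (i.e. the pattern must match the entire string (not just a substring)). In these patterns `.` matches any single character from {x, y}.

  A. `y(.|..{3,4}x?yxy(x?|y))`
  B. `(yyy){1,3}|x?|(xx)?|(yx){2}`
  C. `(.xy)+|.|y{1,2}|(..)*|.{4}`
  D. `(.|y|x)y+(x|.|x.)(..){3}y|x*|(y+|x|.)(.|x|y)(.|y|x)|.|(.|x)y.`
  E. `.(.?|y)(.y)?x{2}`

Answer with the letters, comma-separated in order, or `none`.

C, D, E

A → no match
B → no match
C → match
D → match
E → match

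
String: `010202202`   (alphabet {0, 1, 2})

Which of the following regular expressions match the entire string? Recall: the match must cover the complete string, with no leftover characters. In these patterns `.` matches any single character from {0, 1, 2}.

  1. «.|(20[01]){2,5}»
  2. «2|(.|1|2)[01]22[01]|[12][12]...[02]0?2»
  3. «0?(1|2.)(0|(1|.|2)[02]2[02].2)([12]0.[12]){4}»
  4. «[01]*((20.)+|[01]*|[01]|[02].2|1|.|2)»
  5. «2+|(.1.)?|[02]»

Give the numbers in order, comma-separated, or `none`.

1 → no match
2 → no match
3 → no match
4 → match
5 → no match

4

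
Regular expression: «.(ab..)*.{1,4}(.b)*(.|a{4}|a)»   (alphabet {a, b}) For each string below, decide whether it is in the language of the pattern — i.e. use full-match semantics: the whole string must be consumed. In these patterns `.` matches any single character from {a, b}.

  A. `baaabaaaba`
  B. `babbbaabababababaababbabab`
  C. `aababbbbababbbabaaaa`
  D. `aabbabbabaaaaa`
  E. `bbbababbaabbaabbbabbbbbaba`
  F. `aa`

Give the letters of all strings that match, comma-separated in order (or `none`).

A → no match
B → no match
C → match
D → no match
E → no match
F → no match

C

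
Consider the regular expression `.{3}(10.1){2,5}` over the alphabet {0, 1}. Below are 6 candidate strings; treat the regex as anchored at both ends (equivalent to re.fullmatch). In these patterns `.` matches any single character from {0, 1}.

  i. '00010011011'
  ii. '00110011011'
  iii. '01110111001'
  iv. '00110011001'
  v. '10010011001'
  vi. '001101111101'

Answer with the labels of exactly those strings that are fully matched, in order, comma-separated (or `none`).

i, ii, iii, iv, v

i → match
ii → match
iii → match
iv → match
v → match
vi → no match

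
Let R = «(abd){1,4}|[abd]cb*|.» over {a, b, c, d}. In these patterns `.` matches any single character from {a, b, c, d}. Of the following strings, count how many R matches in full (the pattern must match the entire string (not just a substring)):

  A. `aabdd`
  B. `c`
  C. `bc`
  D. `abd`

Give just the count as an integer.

A → no match
B → match
C → match
D → match
Total matched: 3

3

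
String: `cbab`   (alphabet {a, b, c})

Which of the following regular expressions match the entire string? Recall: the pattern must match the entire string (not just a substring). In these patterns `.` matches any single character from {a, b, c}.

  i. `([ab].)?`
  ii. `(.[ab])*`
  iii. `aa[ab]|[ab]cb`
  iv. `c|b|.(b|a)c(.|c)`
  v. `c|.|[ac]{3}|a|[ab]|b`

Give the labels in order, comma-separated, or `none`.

ii

i → no match
ii → match
iii → no match
iv → no match
v → no match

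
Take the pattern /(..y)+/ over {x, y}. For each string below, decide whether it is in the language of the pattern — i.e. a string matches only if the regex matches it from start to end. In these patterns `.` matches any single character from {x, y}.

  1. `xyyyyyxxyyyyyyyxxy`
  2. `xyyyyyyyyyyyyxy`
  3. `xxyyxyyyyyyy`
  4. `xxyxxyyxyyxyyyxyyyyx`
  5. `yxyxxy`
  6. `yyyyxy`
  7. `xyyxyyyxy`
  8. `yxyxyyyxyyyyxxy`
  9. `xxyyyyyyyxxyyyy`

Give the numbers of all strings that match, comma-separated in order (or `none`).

1, 2, 3, 5, 6, 7, 8, 9

1 → match
2 → match
3 → match
4 → no match — must end with `y`
5 → match
6 → match
7 → match
8 → match
9 → match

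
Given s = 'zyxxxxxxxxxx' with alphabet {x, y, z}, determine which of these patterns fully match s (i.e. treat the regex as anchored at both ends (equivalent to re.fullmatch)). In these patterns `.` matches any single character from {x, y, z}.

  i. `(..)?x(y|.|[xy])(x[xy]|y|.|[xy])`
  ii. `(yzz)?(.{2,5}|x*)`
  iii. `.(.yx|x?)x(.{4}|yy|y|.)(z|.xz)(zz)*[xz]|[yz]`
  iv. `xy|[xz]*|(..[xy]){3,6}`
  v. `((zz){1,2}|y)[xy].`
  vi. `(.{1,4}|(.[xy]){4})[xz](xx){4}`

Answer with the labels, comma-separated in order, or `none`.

iv, vi

i → no match
ii → no match
iii → no match
iv → match
v → no match
vi → match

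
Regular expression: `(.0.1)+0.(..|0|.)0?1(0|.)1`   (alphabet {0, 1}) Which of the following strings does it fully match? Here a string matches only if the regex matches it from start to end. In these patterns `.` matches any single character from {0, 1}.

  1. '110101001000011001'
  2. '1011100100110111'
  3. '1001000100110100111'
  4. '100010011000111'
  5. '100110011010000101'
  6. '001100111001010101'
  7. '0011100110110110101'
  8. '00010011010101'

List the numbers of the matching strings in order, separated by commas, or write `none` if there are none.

1 → no match
2 → match
3 → match
4 → no match
5 → no match
6 → match
7 → match
8 → match

2, 3, 6, 7, 8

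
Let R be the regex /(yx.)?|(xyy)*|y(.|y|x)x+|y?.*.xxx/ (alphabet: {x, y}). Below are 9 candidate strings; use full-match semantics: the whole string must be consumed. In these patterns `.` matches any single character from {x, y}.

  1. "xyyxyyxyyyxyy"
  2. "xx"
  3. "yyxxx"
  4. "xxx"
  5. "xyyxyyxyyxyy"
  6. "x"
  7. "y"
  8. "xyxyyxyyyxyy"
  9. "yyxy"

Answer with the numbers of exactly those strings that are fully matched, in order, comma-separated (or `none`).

3, 5

1 → no match
2 → no match
3 → match
4 → no match
5 → match
6 → no match
7 → no match
8 → no match
9 → no match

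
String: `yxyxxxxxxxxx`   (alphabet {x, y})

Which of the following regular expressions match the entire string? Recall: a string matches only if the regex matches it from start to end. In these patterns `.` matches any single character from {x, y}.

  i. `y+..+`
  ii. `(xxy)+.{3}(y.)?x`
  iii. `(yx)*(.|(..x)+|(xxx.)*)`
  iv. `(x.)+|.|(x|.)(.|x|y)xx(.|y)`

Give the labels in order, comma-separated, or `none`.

i → match
ii → no match — must start with `xxy`
iii → match
iv → no match

i, iii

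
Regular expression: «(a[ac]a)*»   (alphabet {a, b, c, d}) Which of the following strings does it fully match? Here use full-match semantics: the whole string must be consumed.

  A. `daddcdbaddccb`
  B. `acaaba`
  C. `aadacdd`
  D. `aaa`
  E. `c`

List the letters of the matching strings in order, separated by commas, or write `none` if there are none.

D

A → no match
B → no match
C → no match
D → match
E → no match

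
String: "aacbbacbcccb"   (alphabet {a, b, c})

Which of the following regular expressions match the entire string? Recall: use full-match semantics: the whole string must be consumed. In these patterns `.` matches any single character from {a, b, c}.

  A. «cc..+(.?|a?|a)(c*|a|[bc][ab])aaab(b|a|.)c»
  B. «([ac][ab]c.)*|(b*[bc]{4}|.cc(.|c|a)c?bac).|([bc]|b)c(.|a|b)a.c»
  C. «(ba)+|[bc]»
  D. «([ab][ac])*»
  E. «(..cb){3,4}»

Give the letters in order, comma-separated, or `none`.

E

A → no match — must start with "cc"
B → no match
C → no match
D → no match
E → match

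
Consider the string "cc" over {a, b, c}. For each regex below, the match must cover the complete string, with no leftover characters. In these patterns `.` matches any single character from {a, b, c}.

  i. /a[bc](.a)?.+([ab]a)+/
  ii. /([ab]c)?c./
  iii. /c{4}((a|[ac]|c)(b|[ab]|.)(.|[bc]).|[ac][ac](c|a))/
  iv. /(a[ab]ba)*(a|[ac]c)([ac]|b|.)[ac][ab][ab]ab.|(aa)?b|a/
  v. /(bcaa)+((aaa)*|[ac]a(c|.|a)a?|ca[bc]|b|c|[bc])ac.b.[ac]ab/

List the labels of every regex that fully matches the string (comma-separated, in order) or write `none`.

ii

i → no match — must start with "a"
ii → match
iii → no match
iv → no match
v → no match — must start with "bcaa"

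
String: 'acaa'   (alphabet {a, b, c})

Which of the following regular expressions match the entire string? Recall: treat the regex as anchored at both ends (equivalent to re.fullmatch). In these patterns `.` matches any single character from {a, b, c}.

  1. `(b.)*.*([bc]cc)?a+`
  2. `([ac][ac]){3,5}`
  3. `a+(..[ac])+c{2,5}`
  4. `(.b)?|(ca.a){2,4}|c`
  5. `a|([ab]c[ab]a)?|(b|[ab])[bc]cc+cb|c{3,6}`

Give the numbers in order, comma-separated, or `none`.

1 → match
2 → no match
3 → no match — must end with 'c'
4 → no match
5 → match

1, 5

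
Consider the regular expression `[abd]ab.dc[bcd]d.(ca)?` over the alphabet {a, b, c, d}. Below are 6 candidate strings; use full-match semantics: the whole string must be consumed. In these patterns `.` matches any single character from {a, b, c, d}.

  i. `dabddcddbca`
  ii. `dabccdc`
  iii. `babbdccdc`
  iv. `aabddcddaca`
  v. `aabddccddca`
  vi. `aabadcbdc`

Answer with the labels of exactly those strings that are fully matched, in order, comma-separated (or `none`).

i → match
ii → no match
iii → match
iv → match
v → match
vi → match

i, iii, iv, v, vi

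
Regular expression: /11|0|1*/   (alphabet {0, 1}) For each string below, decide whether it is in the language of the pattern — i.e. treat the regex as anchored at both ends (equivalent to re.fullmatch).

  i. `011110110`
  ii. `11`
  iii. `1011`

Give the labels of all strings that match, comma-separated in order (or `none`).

ii

i. `011110110` → no match
ii. `11` → match
iii. `1011` → no match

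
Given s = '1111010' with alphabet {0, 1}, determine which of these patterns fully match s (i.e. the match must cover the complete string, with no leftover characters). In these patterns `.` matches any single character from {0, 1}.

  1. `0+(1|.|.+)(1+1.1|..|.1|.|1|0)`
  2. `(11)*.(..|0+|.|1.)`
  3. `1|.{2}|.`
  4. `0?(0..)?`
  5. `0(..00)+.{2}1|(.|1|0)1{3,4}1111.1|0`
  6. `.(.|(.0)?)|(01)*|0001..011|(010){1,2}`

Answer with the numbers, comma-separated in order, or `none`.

2

1 → no match — must start with '0'
2 → match
3 → no match
4 → no match
5 → no match
6 → no match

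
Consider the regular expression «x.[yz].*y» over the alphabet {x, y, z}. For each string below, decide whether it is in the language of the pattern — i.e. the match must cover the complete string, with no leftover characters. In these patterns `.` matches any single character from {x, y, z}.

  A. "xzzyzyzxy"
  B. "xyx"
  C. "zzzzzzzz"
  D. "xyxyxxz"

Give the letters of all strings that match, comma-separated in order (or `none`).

A → match
B → no match — must end with "y"
C → no match — must start with "x"
D → no match — must end with "y"

A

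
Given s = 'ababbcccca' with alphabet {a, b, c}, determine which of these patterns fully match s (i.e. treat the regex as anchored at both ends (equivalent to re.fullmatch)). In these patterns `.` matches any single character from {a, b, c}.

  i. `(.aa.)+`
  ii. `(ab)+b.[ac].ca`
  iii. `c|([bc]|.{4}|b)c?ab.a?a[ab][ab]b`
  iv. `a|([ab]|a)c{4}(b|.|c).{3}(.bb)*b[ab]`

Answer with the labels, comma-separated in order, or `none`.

ii

i → no match
ii → match
iii → no match
iv → no match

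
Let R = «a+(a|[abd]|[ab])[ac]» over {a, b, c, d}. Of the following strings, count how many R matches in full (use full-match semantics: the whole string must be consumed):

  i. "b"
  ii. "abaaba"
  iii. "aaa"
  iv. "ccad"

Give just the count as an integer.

i → no match — must start with "a"
ii → no match
iii → match
iv → no match — must start with "a"
Total matched: 1

1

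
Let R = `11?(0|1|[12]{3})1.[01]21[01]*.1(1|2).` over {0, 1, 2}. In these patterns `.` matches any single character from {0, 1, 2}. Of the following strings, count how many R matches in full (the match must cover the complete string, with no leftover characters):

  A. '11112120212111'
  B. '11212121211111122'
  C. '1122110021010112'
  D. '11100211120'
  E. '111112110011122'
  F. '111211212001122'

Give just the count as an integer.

A → match
B → match
C → match
D → match
E → match
F → no match
Total matched: 5

5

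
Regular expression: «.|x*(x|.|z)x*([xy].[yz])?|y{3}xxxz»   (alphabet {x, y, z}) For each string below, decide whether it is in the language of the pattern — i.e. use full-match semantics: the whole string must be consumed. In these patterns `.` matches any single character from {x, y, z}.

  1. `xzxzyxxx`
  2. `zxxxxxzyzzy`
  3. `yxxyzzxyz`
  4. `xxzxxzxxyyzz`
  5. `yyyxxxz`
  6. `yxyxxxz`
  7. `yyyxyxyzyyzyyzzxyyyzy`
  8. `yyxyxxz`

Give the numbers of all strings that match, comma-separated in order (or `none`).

5

1. `xzxzyxxx` → no match
2. `zxxxxxzyzzy` → no match
3. `yxxyzzxyz` → no match
4. `xxzxxzxxyyzz` → no match
5. `yyyxxxz` → match
6. `yxyxxxz` → no match
7 → no match
8. `yyxyxxz` → no match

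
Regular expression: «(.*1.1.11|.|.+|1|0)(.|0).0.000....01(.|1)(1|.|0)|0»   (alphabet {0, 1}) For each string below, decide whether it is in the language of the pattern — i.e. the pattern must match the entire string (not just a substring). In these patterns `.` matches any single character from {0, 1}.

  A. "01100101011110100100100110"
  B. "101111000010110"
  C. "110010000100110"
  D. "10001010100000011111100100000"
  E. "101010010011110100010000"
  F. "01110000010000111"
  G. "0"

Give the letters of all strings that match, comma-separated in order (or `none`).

A → no match
B → no match
C → no match
D → no match
E → no match
F → match
G → match

F, G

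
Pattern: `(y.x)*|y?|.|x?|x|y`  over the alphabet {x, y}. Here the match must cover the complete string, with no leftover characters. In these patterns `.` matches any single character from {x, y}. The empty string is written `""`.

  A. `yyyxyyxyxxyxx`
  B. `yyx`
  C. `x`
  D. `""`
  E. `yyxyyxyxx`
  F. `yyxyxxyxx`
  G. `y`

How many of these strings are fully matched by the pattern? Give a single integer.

A → no match
B → match
C → match
D → match
E → match
F → match
G → match
Total matched: 6

6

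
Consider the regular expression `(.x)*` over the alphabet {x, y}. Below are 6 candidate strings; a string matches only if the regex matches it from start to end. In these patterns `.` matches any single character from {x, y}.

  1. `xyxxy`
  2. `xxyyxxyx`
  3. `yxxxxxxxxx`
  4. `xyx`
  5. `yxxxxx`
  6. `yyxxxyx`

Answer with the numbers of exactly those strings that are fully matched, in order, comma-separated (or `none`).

1. `xyxxy` → no match
2. `xxyyxxyx` → no match
3. `yxxxxxxxxx` → match
4. `xyx` → no match
5. `yxxxxx` → match
6. `yyxxxyx` → no match

3, 5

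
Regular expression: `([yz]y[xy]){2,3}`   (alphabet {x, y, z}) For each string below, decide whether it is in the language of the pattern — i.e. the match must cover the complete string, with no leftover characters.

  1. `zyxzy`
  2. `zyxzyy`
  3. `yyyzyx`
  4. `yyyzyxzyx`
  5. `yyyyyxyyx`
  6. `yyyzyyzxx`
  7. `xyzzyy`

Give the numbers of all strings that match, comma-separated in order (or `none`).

1 → no match
2 → match
3 → match
4 → match
5 → match
6 → no match
7 → no match

2, 3, 4, 5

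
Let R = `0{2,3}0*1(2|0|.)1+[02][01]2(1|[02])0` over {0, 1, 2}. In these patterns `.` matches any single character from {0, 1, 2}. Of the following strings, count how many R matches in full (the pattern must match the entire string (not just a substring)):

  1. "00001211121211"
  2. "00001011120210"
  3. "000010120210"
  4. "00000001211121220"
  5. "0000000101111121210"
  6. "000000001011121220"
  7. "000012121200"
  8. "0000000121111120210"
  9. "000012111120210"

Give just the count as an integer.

8

1 → no match — must end with "0"
2 → match
3. "000010120210" → match
4 → match
5 → match
6 → match
7. "000012121200" → match
8 → match
9 → match
Total matched: 8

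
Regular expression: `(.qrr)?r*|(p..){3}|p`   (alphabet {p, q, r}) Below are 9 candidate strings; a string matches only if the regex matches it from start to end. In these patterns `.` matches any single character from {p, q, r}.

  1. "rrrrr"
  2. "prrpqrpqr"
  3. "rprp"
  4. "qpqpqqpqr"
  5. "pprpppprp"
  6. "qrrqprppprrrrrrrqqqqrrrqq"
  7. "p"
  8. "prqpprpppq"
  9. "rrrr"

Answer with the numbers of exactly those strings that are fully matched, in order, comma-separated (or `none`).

1 → match
2 → match
3 → no match
4 → no match
5 → match
6 → no match
7 → match
8 → no match
9 → match

1, 2, 5, 7, 9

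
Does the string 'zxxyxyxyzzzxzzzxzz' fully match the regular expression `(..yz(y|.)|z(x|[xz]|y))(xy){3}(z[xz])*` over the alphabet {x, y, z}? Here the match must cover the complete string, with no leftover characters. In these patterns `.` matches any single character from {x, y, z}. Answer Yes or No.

Yes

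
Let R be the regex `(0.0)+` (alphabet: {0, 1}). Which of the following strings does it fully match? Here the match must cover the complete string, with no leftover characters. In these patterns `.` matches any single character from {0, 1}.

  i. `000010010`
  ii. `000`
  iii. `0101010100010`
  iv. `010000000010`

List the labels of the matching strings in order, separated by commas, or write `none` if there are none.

i. `000010010` → match
ii. `000` → match
iii → no match
iv. `010000000010` → match

i, ii, iv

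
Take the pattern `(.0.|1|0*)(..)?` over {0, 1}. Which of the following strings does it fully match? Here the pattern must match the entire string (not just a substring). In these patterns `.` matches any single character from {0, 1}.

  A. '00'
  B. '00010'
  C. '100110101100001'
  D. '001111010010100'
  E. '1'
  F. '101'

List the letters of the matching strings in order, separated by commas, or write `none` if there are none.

A → match
B → match
C → no match
D → no match
E → match
F → match

A, B, E, F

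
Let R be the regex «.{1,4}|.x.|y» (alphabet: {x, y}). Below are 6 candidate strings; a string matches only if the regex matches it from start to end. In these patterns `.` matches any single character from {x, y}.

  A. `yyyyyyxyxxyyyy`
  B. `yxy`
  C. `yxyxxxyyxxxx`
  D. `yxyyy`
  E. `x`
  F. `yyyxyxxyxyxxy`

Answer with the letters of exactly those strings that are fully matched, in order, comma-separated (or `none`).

B, E

A → no match
B. `yxy` → match
C. `yxyxxxyyxxxx` → no match
D. `yxyyy` → no match
E. `x` → match
F → no match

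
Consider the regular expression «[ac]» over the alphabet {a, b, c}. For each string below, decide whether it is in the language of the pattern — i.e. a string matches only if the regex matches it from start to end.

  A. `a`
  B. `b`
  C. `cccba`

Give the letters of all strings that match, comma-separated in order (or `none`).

A

A → match
B → no match
C → no match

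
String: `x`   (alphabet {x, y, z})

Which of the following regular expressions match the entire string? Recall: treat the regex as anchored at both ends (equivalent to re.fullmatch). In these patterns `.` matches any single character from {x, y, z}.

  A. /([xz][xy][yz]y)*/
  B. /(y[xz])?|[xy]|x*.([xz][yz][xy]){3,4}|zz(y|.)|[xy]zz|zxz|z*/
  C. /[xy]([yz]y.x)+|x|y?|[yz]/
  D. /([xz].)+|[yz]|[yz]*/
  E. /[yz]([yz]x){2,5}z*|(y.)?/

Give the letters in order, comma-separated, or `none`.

A → no match
B → match
C → match
D → no match
E → no match

B, C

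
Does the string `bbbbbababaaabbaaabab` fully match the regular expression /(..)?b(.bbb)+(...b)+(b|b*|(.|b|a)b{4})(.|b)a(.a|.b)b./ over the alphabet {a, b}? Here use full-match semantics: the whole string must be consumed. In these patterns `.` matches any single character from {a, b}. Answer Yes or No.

No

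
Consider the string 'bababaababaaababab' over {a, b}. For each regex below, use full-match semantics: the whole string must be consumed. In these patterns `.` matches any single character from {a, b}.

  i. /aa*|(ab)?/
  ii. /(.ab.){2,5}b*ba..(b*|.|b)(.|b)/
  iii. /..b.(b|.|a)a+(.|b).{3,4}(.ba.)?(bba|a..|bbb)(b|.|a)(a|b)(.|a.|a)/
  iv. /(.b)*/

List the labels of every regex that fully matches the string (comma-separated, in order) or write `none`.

i → no match
ii → no match
iii → match
iv → no match

iii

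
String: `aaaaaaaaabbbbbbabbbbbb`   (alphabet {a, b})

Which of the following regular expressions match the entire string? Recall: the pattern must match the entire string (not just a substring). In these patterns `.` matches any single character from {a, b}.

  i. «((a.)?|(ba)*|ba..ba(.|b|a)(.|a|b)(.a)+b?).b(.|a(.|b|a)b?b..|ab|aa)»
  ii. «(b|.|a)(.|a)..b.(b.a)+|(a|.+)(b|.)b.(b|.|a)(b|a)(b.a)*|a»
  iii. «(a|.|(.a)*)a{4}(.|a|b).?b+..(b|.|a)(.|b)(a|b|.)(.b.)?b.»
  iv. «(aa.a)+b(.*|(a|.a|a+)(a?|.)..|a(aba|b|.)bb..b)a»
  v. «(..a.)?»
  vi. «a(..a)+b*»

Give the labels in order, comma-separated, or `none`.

ii, iii

i → no match
ii → match
iii → match
iv → no match — must end with `a`
v → no match
vi → no match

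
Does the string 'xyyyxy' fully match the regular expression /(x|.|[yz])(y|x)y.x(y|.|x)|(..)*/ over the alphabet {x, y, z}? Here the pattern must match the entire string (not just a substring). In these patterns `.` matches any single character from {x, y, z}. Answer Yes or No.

Yes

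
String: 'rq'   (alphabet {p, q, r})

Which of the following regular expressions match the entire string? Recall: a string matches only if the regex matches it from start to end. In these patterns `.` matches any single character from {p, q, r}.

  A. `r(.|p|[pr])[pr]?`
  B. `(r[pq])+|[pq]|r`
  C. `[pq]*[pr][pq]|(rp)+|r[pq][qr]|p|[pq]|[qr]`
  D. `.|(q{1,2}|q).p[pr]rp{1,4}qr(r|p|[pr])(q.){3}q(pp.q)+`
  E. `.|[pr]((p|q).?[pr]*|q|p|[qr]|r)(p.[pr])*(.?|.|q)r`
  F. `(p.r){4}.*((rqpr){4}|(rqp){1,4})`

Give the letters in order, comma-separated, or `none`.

A → match
B → match
C → match
D → no match
E → no match
F → no match — must start with 'p'

A, B, C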